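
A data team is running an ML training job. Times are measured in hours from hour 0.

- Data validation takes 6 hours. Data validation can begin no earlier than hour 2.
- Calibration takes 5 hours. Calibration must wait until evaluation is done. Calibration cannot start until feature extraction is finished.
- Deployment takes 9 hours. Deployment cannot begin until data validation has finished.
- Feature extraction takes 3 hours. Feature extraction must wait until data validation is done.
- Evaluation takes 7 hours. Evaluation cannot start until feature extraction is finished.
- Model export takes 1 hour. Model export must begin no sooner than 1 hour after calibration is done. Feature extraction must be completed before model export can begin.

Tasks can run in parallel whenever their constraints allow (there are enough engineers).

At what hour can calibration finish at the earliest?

Data validation waits on its own release at hour 2, so it starts at hour 2 and finishes at 2 + 6 = hour 8.
Feature extraction cannot begin until data validation (finishes hour 8). It runs from hour 8 to 8 + 3 = hour 11.
Evaluation cannot begin until feature extraction (finishes hour 11). It runs from hour 11 to 11 + 7 = hour 18.
For calibration: evaluation (finishes hour 18); feature extraction (finishes hour 11). Taking the maximum gives a start of hour 18, and it finishes at 18 + 5 = hour 23.

23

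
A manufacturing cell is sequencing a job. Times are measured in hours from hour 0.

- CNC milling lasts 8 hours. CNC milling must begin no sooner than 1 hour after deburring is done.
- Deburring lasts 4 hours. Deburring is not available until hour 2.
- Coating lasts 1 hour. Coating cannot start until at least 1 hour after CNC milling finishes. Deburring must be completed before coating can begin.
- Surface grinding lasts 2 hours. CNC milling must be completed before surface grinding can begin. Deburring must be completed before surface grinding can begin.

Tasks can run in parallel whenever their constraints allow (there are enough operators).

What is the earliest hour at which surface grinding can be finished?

17

After its own release at hour 2, deburring can start at hour 2 and finishes at hour 6.
After deburring (finishes hour 6, plus 1-hour gap → hour 7), CNC milling can start at hour 7 and finishes at hour 15.
Surface grinding cannot start until CNC milling (finishes hour 15); deburring (finishes hour 6). The controlling bound is hour 15, so surface grinding finishes at 15 + 2 = hour 17.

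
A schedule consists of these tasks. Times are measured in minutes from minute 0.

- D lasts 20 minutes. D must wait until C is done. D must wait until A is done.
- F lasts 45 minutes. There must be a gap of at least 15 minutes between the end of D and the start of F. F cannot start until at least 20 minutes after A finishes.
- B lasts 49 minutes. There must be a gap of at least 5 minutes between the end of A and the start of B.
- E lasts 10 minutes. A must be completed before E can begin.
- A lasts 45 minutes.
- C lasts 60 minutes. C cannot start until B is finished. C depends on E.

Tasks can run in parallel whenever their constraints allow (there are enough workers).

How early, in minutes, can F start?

194

Nothing blocks A, so it runs from minute 0 to minute 45.
E cannot begin until A (finishes minute 45). It runs from minute 45 to 45 + 10 = minute 55.
After A (finishes minute 45, plus 5-minute gap → minute 50), B can start at minute 50 and finishes at minute 99.
C has to wait for B (finishes minute 99); E (finishes minute 55). The latest of these is minute 99, so C runs minute 99 to 99 + 60 = minute 159.
D has to wait for C (finishes minute 159); A (finishes minute 45). The latest of these is minute 159, so D runs minute 159 to 159 + 20 = minute 179.
F waits on D (finishes minute 179, plus 15-minute gap → minute 194); A (finishes minute 45, plus 20-minute gap → minute 65). The latest of these is minute 194, which is the earliest F can start.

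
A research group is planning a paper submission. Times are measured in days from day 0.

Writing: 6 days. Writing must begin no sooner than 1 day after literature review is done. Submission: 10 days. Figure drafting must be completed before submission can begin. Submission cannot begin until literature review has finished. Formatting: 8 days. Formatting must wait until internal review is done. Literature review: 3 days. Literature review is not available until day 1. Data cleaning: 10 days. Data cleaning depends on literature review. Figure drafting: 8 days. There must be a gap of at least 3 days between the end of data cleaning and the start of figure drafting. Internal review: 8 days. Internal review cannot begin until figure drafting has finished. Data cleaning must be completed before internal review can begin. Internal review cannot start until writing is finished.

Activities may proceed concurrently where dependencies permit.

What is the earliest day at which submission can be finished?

35

After its own release at day 1, literature review can start at day 1 and finishes at day 4.
After literature review (finishes day 4), data cleaning can start at day 4 and finishes at day 14.
After data cleaning (finishes day 14, plus 3-day gap → day 17), figure drafting can start at day 17 and finishes at day 25.
Submission cannot start until figure drafting (finishes day 25); literature review (finishes day 4). The controlling bound is day 25, so submission finishes at 25 + 10 = day 35.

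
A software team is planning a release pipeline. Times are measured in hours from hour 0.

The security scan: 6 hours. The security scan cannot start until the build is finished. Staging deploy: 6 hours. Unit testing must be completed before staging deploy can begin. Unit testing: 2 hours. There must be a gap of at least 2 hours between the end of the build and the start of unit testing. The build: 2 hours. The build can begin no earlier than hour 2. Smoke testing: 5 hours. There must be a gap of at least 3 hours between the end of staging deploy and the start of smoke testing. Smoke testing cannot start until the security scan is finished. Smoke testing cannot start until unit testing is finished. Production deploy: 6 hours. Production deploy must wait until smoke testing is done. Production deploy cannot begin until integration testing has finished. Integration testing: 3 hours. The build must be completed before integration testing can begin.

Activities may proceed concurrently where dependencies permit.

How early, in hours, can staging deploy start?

The build cannot begin until its own release at hour 2. It runs from hour 2 to 2 + 2 = hour 4.
After the build (finishes hour 4, plus 2-hour gap → hour 6), unit testing can start at hour 6 and finishes at hour 8.
Staging deploy waits on unit testing (finishes hour 8), so the earliest it can start is hour 8.

8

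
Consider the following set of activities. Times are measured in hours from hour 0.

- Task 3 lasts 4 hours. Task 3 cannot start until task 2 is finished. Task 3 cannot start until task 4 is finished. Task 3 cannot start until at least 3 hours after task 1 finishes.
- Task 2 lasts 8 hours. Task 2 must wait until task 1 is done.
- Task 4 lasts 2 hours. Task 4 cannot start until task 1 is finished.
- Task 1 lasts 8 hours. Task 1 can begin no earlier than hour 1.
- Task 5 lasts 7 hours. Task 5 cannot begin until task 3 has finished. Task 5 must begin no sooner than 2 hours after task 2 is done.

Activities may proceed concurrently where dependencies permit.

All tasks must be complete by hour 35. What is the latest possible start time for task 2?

Task 5 has no dependents, so it just needs to finish by hour 35. Starting by 35 − 7 = hour 28 achieves that.
Task 3 has to be done before task 5 (must start by hour 28). That means finishing by hour 28, i.e. starting by 28 − 4 = hour 24.
For task 2: task 3 (must start by hour 24); task 5 (must start by hour 28, minus 2-hour gap → hour 26). The most restrictive is hour 24; with an 8-hour duration, task 2 must start by hour 16.

16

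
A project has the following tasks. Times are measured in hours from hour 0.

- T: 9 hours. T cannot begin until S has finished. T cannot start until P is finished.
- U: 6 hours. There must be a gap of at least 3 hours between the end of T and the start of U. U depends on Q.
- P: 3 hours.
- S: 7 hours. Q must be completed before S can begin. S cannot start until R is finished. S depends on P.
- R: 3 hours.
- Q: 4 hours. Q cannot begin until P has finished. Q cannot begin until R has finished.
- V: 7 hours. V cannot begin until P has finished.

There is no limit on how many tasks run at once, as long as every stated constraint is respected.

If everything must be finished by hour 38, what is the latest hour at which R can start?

To finish by hour 38, U (duration 6) must start no later than hour 32.
Since U (must start by hour 32, minus 3-hour gap → hour 29) depends on it, T must finish by hour 29. Backing off its 9-hour duration gives a latest start of hour 20.
S must finish before T (must start by hour 20). With a 7-hour duration, S must start by 20 − 7 = hour 13.
Q feeds S (must start by hour 13); U (must start by hour 32). Taking the minimum, Q must finish by hour 13 and start by 13 − 4 = hour 9.
R must finish in time for Q (must start by hour 9); S (must start by hour 13). The tightest is hour 9, so R must start by 9 − 3 = hour 6.

6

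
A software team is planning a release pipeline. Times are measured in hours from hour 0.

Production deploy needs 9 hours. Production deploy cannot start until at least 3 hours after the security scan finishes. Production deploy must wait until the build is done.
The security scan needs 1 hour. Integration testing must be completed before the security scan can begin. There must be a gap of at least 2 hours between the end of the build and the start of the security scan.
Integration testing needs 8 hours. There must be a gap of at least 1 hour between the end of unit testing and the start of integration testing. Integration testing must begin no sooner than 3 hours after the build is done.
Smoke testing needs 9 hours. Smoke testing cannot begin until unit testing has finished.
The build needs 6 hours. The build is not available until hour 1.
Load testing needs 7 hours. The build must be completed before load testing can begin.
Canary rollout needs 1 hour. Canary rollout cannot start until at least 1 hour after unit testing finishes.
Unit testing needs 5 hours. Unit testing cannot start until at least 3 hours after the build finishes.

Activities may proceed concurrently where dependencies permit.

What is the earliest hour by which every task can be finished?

The build waits on its own release at hour 1, so it starts at hour 1 and finishes at 1 + 6 = hour 7.
After the build (finishes hour 7), load testing can start at hour 7 and finishes at hour 14.
After the build (finishes hour 7, plus 3-hour gap → hour 10), unit testing can start at hour 10 and finishes at hour 15.
After unit testing (finishes hour 15, plus 1-hour gap → hour 16), canary rollout can start at hour 16 and finishes at hour 17.
After unit testing (finishes hour 15), smoke testing can start at hour 15 and finishes at hour 24.
For integration testing: unit testing (finishes hour 15, plus 1-hour gap → hour 16); the build (finishes hour 7, plus 3-hour gap → hour 10). Taking the maximum gives a start of hour 16, and it finishes at 16 + 8 = hour 24.
The security scan cannot start until integration testing (finishes hour 24); the build (finishes hour 7, plus 2-hour gap → hour 9). The controlling bound is hour 24, so the security scan finishes at 24 + 1 = hour 25.
Production deploy cannot start until the security scan (finishes hour 25, plus 3-hour gap → hour 28); the build (finishes hour 7). The controlling bound is hour 28, so production deploy finishes at 28 + 9 = hour 37.
All tasks are finished once the last one completes. Finish times: The build at 7, Unit testing at 15, Integration testing at 24, The security scan at 25, Smoke testing at 24, Canary rollout at 17, Load testing at 14, Production deploy at 37. The latest is hour 37.

37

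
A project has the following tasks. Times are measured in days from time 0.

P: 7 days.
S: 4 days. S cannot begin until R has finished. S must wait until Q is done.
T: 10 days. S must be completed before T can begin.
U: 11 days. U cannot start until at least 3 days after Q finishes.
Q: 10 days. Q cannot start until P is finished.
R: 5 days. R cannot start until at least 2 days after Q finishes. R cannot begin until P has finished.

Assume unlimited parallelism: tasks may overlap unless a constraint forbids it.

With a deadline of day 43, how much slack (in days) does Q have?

5

P can start immediately at day 0; it finishes at day 7.
After P (finishes day 7), Q can start at day 7 and finishes at day 17.

Working backward from the deadline:
To finish by day 43, T (duration 10) must start no later than day 33.
S must finish before T (must start by day 33). With a 4-day duration, S must start by 33 − 4 = day 29.
R must finish before S (must start by day 29). With a 5-day duration, R must start by 29 − 5 = day 24.
To finish by day 43, U (duration 11) must start no later than day 32.
Q feeds R (must start by day 24, minus 2-day gap → day 22); S (must start by day 29); U (must start by day 32, minus 3-day gap → day 29). Taking the minimum, Q must finish by day 22 and start by 22 − 10 = day 12.
So Q can start as early as day 7 and as late as day 12, giving 12 − 7 = 5 days of slack.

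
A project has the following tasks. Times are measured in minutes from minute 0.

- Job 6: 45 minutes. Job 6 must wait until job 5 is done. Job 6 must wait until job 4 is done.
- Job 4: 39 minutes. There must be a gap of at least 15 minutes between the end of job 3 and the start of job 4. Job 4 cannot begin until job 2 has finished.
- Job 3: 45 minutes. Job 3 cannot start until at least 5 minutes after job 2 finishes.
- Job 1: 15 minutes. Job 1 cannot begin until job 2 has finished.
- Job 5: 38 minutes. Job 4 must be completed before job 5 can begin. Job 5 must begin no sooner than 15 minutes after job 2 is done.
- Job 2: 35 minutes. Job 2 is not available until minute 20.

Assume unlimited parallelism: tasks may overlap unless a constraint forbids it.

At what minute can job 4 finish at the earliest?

159

After its own release at minute 20, job 2 can start at minute 20 and finishes at minute 55.
Job 3 cannot begin until job 2 (finishes minute 55, plus 5-minute gap → minute 60). It runs from minute 60 to 60 + 45 = minute 105.
Job 4 cannot start until job 3 (finishes minute 105, plus 15-minute gap → minute 120); job 2 (finishes minute 55). The controlling bound is minute 120, so job 4 finishes at 120 + 39 = minute 159.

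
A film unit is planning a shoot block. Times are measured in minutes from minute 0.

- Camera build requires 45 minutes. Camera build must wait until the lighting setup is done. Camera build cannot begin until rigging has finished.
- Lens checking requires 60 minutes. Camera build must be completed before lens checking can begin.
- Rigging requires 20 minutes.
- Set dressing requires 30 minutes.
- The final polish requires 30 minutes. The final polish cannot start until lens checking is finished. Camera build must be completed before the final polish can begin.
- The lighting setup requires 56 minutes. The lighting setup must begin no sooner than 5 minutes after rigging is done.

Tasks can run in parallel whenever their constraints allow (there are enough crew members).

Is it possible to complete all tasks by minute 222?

Nothing blocks set dressing, so it runs from minute 0 to minute 30.
Nothing blocks rigging, so it runs from minute 0 to minute 20.
After rigging (finishes minute 20, plus 5-minute gap → minute 25), the lighting setup can start at minute 25 and finishes at minute 81.
Camera build cannot start until the lighting setup (finishes minute 81); rigging (finishes minute 20). The controlling bound is minute 81, so camera build finishes at 81 + 45 = minute 126.
After camera build (finishes minute 126), lens checking can start at minute 126 and finishes at minute 186.
The final polish cannot start until lens checking (finishes minute 186); camera build (finishes minute 126). The controlling bound is minute 186, so the final polish finishes at 186 + 30 = minute 216.
Every task is finished by minute 216, which is no later than the deadline of 222, so the schedule is feasible.

Yes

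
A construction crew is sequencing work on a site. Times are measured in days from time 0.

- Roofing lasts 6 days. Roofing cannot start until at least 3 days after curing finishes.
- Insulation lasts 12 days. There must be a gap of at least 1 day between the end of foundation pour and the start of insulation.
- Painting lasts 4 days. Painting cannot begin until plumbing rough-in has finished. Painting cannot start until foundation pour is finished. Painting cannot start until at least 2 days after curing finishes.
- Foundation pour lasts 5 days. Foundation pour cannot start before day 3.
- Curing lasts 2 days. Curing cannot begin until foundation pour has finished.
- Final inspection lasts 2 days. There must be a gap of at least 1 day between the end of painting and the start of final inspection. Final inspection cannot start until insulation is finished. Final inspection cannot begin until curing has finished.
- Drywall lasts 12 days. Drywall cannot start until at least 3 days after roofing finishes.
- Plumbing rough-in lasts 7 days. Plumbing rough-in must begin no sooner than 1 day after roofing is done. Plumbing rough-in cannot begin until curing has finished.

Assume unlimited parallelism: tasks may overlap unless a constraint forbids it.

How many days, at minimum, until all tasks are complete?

34

After its own release at day 3, foundation pour can start at day 3 and finishes at day 8.
After foundation pour (finishes day 8, plus 1-day gap → day 9), insulation can start at day 9 and finishes at day 21.
Curing cannot begin until foundation pour (finishes day 8). It runs from day 8 to 8 + 2 = day 10.
After curing (finishes day 10, plus 3-day gap → day 13), roofing can start at day 13 and finishes at day 19.
Drywall cannot begin until roofing (finishes day 19, plus 3-day gap → day 22). It runs from day 22 to 22 + 12 = day 34.
Plumbing rough-in has to wait for roofing (finishes day 19, plus 1-day gap → day 20); curing (finishes day 10). The latest of these is day 20, so plumbing rough-in runs day 20 to 20 + 7 = day 27.
Painting has to wait for plumbing rough-in (finishes day 27); foundation pour (finishes day 8); curing (finishes day 10, plus 2-day gap → day 12). The latest of these is day 27, so painting runs day 27 to 27 + 4 = day 31.
Final inspection needs all of painting (finishes day 31, plus 1-day gap → day 32); insulation (finishes day 21); curing (finishes day 10). That puts its earliest start at day 32; it finishes at 32 + 2 = day 34.
All tasks are finished once the last one completes. Finish times: Foundation pour at 8, Curing at 10, Roofing at 19, Plumbing rough-in at 27, Insulation at 21, Drywall at 34, Painting at 31, Final inspection at 34. The latest is day 34.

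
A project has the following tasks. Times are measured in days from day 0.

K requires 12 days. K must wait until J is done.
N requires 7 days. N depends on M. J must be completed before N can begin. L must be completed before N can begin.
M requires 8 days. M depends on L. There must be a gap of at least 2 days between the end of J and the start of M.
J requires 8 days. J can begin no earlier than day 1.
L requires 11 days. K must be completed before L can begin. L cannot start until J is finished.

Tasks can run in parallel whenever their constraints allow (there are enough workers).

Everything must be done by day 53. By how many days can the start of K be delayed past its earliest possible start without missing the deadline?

6

J cannot begin until its own release at day 1. It runs from day 1 to 1 + 8 = day 9.
K cannot begin until J (finishes day 9). It runs from day 9 to 9 + 12 = day 21.

Working backward from the deadline:
N has no dependents, so it just needs to finish by day 53. Starting by 53 − 7 = day 46 achieves that.
Since N (must start by day 46) depends on it, M must finish by day 46. Backing off its 8-day duration gives a latest start of day 38.
L has several dependents: M (must start by day 38); N (must start by day 46). The earliest of those limits is day 38, so L must start by 38 − 11 = day 27.
K must finish before L (must start by day 27). With a 12-day duration, K must start by 27 − 12 = day 15.
So K can start as early as day 9 and as late as day 15, giving 15 − 9 = 6 days of slack.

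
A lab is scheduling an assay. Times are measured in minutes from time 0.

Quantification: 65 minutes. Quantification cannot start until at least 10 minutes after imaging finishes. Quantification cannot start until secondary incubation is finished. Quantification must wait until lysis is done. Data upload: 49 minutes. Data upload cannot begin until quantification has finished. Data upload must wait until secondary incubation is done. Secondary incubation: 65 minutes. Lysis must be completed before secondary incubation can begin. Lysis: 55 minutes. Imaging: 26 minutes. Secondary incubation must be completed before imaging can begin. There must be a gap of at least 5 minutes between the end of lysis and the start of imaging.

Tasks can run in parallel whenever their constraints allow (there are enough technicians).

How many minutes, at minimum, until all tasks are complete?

270

Nothing blocks lysis, so it runs from minute 0 to minute 55.
After lysis (finishes minute 55), secondary incubation can start at minute 55 and finishes at minute 120.
Imaging needs all of secondary incubation (finishes minute 120); lysis (finishes minute 55, plus 5-minute gap → minute 60). That puts its earliest start at minute 120; it finishes at 120 + 26 = minute 146.
Quantification has to wait for imaging (finishes minute 146, plus 10-minute gap → minute 156); secondary incubation (finishes minute 120); lysis (finishes minute 55). The latest of these is minute 156, so quantification runs minute 156 to 156 + 65 = minute 221.
Data upload needs all of quantification (finishes minute 221); secondary incubation (finishes minute 120). That puts its earliest start at minute 221; it finishes at 221 + 49 = minute 270.
All tasks are finished once the last one completes. Finish times: Lysis at 55, Secondary incubation at 120, Imaging at 146, Quantification at 221, Data upload at 270. The latest is minute 270.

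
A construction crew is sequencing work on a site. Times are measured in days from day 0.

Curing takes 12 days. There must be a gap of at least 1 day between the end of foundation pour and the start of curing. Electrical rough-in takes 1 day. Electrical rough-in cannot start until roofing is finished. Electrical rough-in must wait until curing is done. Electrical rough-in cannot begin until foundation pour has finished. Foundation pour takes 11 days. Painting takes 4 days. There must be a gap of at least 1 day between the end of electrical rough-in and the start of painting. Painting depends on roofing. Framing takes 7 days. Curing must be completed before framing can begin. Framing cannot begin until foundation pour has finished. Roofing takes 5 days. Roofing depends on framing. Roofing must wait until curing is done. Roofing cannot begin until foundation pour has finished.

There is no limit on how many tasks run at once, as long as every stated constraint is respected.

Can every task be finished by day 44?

Yes

Foundation pour can start immediately at day 0; it finishes at day 11.
Curing waits on foundation pour (finishes day 11, plus 1-day gap → day 12), so it starts at day 12 and finishes at 12 + 12 = day 24.
Framing has to wait for curing (finishes day 24); foundation pour (finishes day 11). The latest of these is day 24, so framing runs day 24 to 24 + 7 = day 31.
Roofing has to wait for framing (finishes day 31); curing (finishes day 24); foundation pour (finishes day 11). The latest of these is day 31, so roofing runs day 31 to 31 + 5 = day 36.
For electrical rough-in: roofing (finishes day 36); curing (finishes day 24); foundation pour (finishes day 11). Taking the maximum gives a start of day 36, and it finishes at 36 + 1 = day 37.
Painting needs all of electrical rough-in (finishes day 37, plus 1-day gap → day 38); roofing (finishes day 36). That puts its earliest start at day 38; it finishes at 38 + 4 = day 42.
Every task is finished by day 42, which is no later than the deadline of 44, so the schedule is feasible.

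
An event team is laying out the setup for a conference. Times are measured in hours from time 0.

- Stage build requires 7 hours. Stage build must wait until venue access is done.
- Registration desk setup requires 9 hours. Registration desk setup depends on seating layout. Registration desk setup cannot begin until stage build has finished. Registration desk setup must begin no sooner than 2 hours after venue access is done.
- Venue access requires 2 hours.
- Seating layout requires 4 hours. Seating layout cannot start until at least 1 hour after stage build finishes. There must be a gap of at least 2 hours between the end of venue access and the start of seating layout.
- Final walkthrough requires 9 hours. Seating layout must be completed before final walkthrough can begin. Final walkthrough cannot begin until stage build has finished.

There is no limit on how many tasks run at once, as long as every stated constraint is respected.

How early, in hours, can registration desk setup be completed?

Nothing blocks venue access, so it runs from hour 0 to hour 2.
Stage build waits on venue access (finishes hour 2), so it starts at hour 2 and finishes at 2 + 7 = hour 9.
Seating layout needs all of stage build (finishes hour 9, plus 1-hour gap → hour 10); venue access (finishes hour 2, plus 2-hour gap → hour 4). That puts its earliest start at hour 10; it finishes at 10 + 4 = hour 14.
Registration desk setup has to wait for seating layout (finishes hour 14); stage build (finishes hour 9); venue access (finishes hour 2, plus 2-hour gap → hour 4). The latest of these is hour 14, so registration desk setup runs hour 14 to 14 + 9 = hour 23.

23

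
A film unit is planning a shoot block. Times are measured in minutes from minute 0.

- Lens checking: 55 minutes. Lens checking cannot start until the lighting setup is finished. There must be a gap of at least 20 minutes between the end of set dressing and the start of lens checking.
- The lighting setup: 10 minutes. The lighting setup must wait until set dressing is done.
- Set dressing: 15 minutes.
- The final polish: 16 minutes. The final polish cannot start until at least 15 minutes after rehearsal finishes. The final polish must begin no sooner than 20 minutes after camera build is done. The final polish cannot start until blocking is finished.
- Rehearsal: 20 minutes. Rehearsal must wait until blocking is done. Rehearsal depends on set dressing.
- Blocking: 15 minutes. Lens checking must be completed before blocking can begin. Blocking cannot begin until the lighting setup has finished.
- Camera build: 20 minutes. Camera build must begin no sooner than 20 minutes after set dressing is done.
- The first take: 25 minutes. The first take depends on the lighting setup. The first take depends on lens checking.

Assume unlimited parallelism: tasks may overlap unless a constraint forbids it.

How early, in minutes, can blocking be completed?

105

Set dressing has no prerequisites, so it starts at minute 0 and finishes at minute 15.
The lighting setup cannot begin until set dressing (finishes minute 15). It runs from minute 15 to 15 + 10 = minute 25.
Lens checking cannot start until the lighting setup (finishes minute 25); set dressing (finishes minute 15, plus 20-minute gap → minute 35). The controlling bound is minute 35, so lens checking finishes at 35 + 55 = minute 90.
For blocking: lens checking (finishes minute 90); the lighting setup (finishes minute 25). Taking the maximum gives a start of minute 90, and it finishes at 90 + 15 = minute 105.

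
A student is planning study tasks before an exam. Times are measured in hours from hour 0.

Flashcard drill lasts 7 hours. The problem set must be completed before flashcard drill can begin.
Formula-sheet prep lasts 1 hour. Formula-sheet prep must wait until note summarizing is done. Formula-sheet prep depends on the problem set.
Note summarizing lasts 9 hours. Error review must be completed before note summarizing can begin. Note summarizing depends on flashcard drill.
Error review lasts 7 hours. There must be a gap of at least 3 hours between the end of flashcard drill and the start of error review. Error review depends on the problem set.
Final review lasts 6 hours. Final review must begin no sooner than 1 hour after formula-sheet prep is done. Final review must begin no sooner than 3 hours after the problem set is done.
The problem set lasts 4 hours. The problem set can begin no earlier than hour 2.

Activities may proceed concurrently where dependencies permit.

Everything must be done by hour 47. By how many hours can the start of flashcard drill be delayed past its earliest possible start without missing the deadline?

The problem set waits on its own release at hour 2, so it starts at hour 2 and finishes at 2 + 4 = hour 6.
Flashcard drill cannot begin until the problem set (finishes hour 6). It runs from hour 6 to 6 + 7 = hour 13.

Working backward from the deadline:
Final review must finish by hour 47; it takes 6 hours, so it must start by 47 − 6 = hour 41.
Formula-sheet prep has to be done before final review (must start by hour 41, minus 1-hour gap → hour 40). That means finishing by hour 40, i.e. starting by 40 − 1 = hour 39.
Note summarizing must finish before formula-sheet prep (must start by hour 39). With a 9-hour duration, note summarizing must start by 39 − 9 = hour 30.
Error review feeds into note summarizing (must start by hour 30); so error review must finish by hour 30 and therefore start by hour 23.
Flashcard drill feeds error review (must start by hour 23, minus 3-hour gap → hour 20); note summarizing (must start by hour 30). Taking the minimum, flashcard drill must finish by hour 20 and start by 20 − 7 = hour 13.
So flashcard drill can start as early as hour 6 and as late as hour 13, giving 13 − 6 = 7 hours of slack.

7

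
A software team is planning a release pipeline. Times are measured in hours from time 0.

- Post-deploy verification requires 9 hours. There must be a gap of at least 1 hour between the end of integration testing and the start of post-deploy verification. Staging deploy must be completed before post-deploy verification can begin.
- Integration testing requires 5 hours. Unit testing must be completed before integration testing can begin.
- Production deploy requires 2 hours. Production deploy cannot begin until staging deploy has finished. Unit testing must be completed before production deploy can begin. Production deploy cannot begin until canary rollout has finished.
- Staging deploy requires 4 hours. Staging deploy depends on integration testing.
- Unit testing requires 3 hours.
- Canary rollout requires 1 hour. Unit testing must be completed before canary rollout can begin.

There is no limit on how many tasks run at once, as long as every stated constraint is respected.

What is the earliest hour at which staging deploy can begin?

Unit testing can start immediately at hour 0; it finishes at hour 3.
Integration testing cannot begin until unit testing (finishes hour 3). It runs from hour 3 to 3 + 5 = hour 8.
Staging deploy waits on integration testing (finishes hour 8), so the earliest it can start is hour 8.

8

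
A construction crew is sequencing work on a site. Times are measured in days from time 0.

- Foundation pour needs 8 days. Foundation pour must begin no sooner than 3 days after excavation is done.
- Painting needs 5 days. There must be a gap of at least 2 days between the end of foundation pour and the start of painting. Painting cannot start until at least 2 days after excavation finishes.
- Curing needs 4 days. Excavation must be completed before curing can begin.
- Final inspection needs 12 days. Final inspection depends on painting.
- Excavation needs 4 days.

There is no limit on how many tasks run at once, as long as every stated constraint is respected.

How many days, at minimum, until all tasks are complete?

Excavation can start immediately at day 0; it finishes at day 4.
Curing cannot begin until excavation (finishes day 4). It runs from day 4 to 4 + 4 = day 8.
Foundation pour waits on excavation (finishes day 4, plus 3-day gap → day 7), so it starts at day 7 and finishes at 7 + 8 = day 15.
Painting cannot start until foundation pour (finishes day 15, plus 2-day gap → day 17); excavation (finishes day 4, plus 2-day gap → day 6). The controlling bound is day 17, so painting finishes at 17 + 5 = day 22.
Final inspection waits on painting (finishes day 22), so it starts at day 22 and finishes at 22 + 12 = day 34.
All tasks are finished once the last one completes. Finish times: Excavation at 4, Foundation pour at 15, Curing at 8, Painting at 22, Final inspection at 34. The latest is day 34.

34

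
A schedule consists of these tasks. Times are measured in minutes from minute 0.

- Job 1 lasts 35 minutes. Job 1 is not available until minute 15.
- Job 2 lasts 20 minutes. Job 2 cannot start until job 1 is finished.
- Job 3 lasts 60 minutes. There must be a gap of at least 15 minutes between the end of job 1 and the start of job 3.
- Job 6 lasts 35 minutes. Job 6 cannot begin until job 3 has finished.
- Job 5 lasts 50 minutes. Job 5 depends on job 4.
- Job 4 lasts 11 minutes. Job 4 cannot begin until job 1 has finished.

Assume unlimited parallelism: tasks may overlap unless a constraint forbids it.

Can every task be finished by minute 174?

After its own release at minute 15, job 1 can start at minute 15 and finishes at minute 50.
Job 4 waits on job 1 (finishes minute 50), so it starts at minute 50 and finishes at 50 + 11 = minute 61.
Job 5 cannot begin until job 4 (finishes minute 61). It runs from minute 61 to 61 + 50 = minute 111.
Job 3 waits on job 1 (finishes minute 50, plus 15-minute gap → minute 65), so it starts at minute 65 and finishes at 65 + 60 = minute 125.
Job 6 cannot begin until job 3 (finishes minute 125). It runs from minute 125 to 125 + 35 = minute 160.
Job 2 cannot begin until job 1 (finishes minute 50). It runs from minute 50 to 50 + 20 = minute 70.
Every task is finished by minute 160, which is no later than the deadline of 174, so the schedule is feasible.

Yes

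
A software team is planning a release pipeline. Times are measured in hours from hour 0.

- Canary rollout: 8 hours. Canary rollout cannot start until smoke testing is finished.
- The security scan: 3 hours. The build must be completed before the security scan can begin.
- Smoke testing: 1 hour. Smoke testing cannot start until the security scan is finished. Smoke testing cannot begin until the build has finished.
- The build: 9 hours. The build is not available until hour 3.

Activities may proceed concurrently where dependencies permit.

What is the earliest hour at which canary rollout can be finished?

The build waits on its own release at hour 3, so it starts at hour 3 and finishes at 3 + 9 = hour 12.
The security scan waits on the build (finishes hour 12), so it starts at hour 12 and finishes at 12 + 3 = hour 15.
For smoke testing: the security scan (finishes hour 15); the build (finishes hour 12). Taking the maximum gives a start of hour 15, and it finishes at 15 + 1 = hour 16.
Canary rollout cannot begin until smoke testing (finishes hour 16). It runs from hour 16 to 16 + 8 = hour 24.

24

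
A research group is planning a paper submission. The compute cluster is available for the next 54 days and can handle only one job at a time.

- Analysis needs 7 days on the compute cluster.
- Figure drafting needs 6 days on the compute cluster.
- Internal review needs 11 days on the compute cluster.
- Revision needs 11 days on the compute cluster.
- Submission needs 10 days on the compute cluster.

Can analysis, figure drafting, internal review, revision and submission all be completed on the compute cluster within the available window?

Running back to back, the jobs need 7 + 6 + 11 + 11 + 10 = 45 days on the compute cluster.
Since 45 ≤ 54, they fit within the window.

Yes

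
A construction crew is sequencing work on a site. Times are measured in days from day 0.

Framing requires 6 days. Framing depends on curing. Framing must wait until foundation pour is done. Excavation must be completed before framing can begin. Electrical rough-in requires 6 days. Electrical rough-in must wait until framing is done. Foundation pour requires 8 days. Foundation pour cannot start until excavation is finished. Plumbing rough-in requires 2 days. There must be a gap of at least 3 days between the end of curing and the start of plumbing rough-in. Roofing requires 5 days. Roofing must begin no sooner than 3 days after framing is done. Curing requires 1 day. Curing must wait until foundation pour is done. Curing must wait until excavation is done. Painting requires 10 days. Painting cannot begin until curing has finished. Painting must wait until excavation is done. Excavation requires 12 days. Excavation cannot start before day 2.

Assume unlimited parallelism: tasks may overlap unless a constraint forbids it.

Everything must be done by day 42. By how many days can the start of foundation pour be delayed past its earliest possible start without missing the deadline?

5

After its own release at day 2, excavation can start at day 2 and finishes at day 14.
Foundation pour waits on excavation (finishes day 14), so it starts at day 14 and finishes at 14 + 8 = day 22.

Working backward from the deadline:
Nothing follows roofing; the deadline of day 42 is its only limit. It must start by 42 − 5 = day 37.
To finish by day 42, electrical rough-in (duration 6) must start no later than day 36.
Framing has several dependents: roofing (must start by day 37, minus 3-day gap → day 34); electrical rough-in (must start by day 36). The earliest of those limits is day 34, so framing must start by 34 − 6 = day 28.
Plumbing rough-in has no dependents, so it just needs to finish by day 42. Starting by 42 − 2 = day 40 achieves that.
To finish by day 42, painting (duration 10) must start no later than day 32.
Curing must finish in time for framing (must start by day 28); plumbing rough-in (must start by day 40, minus 3-day gap → day 37); painting (must start by day 32). The tightest is day 28, so curing must start by 28 − 1 = day 27.
Foundation pour has several dependents: curing (must start by day 27); framing (must start by day 28). The earliest of those limits is day 27, so foundation pour must start by 27 − 8 = day 19.
So foundation pour can start as early as day 14 and as late as day 19, giving 19 − 14 = 5 days of slack.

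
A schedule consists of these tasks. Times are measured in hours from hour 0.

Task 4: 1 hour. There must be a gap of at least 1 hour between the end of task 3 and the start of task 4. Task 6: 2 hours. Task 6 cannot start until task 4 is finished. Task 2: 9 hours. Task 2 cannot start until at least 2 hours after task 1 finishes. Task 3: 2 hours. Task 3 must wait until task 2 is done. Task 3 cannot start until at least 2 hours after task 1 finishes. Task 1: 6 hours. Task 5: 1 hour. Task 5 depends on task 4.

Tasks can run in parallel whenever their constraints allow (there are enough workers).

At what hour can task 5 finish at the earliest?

22

Task 1 has no prerequisites, so it starts at hour 0 and finishes at hour 6.
Task 2 waits on task 1 (finishes hour 6, plus 2-hour gap → hour 8), so it starts at hour 8 and finishes at 8 + 9 = hour 17.
Task 3 cannot start until task 2 (finishes hour 17); task 1 (finishes hour 6, plus 2-hour gap → hour 8). The controlling bound is hour 17, so task 3 finishes at 17 + 2 = hour 19.
After task 3 (finishes hour 19, plus 1-hour gap → hour 20), task 4 can start at hour 20 and finishes at hour 21.
After task 4 (finishes hour 21), task 5 can start at hour 21 and finishes at hour 22.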